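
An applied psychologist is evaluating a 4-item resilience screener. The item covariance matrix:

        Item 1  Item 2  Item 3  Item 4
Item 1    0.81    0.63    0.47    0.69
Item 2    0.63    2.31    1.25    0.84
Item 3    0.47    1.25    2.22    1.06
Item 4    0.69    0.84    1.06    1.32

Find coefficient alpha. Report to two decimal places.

Σσ²ᵢ = 0.81 + 2.31 + 2.22 + 1.32 = 6.66
Σ_{i<j} σ_ij = 4.94
total variance = 6.66 + 2 × 4.94 = 16.54
α = (k/(k−1))·(1 − Σσ²ᵢ/total variance) = (4/3)·(1 − 6.66/16.54) = 0.80

α = 0.80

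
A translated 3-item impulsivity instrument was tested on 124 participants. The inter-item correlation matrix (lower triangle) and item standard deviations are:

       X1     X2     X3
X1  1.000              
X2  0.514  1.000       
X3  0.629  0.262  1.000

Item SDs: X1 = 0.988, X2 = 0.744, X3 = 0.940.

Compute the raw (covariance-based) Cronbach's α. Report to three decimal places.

Cronbach's α = 0.730

Σσ²ᵢ = 0.988² + 0.744² + 0.940² = 2.4133
Covariances σ_ij = r_ij · s_i · s_j:
  σ(X1,X2) = 0.514 × 0.988 × 0.744 = 0.3778
  σ(X1,X3) = 0.629 × 0.988 × 0.940 = 0.5842
  σ(X2,X3) = 0.262 × 0.744 × 0.940 = 0.1832
σ²_T = Σσ²ᵢ + 2·Σσ_ij = 2.4133 + 2 × 1.1452 = 4.7037
α = (3/2)·(1 − 2.4133/4.7037) = 0.730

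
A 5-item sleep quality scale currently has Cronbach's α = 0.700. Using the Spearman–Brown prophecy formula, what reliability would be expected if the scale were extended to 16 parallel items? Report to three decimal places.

Length factor m = 16/5 = 3.2000
α' = m·α / (1 + (m−1)·α)
   = 16/5 × 0.700 / (1 + (16/5 − 1) × 0.700)
   = 2.2400 / 2.5400 = 0.882

predicted reliability = 0.882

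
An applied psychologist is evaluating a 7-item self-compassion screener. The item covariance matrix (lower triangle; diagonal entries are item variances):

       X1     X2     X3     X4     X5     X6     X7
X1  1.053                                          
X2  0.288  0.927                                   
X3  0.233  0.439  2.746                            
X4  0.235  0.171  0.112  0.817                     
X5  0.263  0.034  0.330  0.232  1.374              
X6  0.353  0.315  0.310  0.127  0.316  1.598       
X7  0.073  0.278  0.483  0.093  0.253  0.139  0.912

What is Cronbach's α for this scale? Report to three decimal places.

ΣVar(i) = 1.053 + 0.927 + 2.746 + 0.817 + 1.374 + 1.598 + 0.912 = 9.427
Σ_{i<j} σ_ij = 5.077
Var(T) = 9.427 + 2 × 5.077 = 19.581
α = (k/(k−1))·(1 − ΣVar(i)/Var(T)) = (7/6)·(1 − 9.427/19.581) = 0.605

α = 0.605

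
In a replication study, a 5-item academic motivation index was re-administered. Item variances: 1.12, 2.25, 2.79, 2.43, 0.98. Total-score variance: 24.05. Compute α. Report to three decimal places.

α = 0.753

sum of item variances = 1.12 + 2.25 + 2.79 + 2.43 + 0.98 = 9.57
α = (k/(k−1))·(1 − sum of item variances/σ²_T) = (5/4)·(1 − 9.57/24.05) = 0.753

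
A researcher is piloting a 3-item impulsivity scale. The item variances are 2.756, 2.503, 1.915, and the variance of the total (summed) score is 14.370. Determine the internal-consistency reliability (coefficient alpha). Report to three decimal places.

Σσ²ᵢ = 2.756 + 2.503 + 1.915 = 7.174
α = (k/(k−1))·(1 − Σσ²ᵢ/total variance) = (3/2)·(1 − 7.174/14.370) = 0.751

coefficient alpha = 0.751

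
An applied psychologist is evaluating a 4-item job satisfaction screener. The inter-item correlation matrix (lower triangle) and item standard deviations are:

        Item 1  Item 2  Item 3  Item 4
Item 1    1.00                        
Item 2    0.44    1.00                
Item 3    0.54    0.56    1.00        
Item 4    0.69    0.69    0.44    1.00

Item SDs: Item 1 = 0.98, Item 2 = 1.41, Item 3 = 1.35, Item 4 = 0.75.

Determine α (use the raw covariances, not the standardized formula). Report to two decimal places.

α = 0.81

Σσ²ᵢ = 0.98² + 1.41² + 1.35² + 0.75² = 5.3335
Covariances σ_ij = r_ij · s_i · s_j:
  σ(Item 1,Item 2) = 0.44 × 0.98 × 1.41 = 0.6080
  σ(Item 1,Item 3) = 0.54 × 0.98 × 1.35 = 0.7144
  σ(Item 1,Item 4) = 0.69 × 0.98 × 0.75 = 0.5071
  σ(Item 2,Item 3) = 0.56 × 1.41 × 1.35 = 1.0660
  σ(Item 2,Item 4) = 0.69 × 1.41 × 0.75 = 0.7297
  σ(Item 3,Item 4) = 0.44 × 1.35 × 0.75 = 0.4455
σ²_T = Σσ²ᵢ + 2·Σσ_ij = 5.3335 + 2 × 4.0707 = 13.4749
α = (4/3)·(1 − 5.3335/13.4749) = 0.81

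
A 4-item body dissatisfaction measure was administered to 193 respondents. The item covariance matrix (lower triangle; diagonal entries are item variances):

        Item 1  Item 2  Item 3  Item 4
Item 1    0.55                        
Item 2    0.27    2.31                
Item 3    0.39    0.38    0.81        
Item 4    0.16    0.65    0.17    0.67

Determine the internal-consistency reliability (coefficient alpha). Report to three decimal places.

Σσ²ᵢ = 0.55 + 2.31 + 0.81 + 0.67 = 4.34
Sum of off-diagonal covariances = 2.02
total variance = 4.34 + 2 × 2.02 = 8.38
α = (k/(k−1))·(1 − Σσ²ᵢ/total variance) = (4/3)·(1 − 4.34/8.38) = 0.643

α = 0.643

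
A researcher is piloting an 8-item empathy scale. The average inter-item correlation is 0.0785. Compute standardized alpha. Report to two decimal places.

Standardized α = k·r̄ / (1 + (k−1)·r̄) = 8 × 0.0785 / (1 + 7 × 0.0785)
  = 0.6280 / 1.5495 = 0.41

standardized alpha = 0.41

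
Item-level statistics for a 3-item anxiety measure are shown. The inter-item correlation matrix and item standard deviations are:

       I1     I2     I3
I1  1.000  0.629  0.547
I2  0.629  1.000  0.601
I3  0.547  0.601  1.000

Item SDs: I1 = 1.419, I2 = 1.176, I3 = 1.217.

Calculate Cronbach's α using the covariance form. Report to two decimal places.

Σσ²ᵢ = 1.419² + 1.176² + 1.217² = 4.8776
Covariances σ_ij = r_ij · s_i · s_j:
  σ(I1,I2) = 0.629 × 1.419 × 1.176 = 1.0496
  σ(I1,I3) = 0.547 × 1.419 × 1.217 = 0.9446
  σ(I2,I3) = 0.601 × 1.176 × 1.217 = 0.8601
σ²_T = Σσ²ᵢ + 2·Σσ_ij = 4.8776 + 2 × 2.8543 = 10.5862
α = (3/2)·(1 − 4.8776/10.5862) = 0.81

Cronbach's α = 0.81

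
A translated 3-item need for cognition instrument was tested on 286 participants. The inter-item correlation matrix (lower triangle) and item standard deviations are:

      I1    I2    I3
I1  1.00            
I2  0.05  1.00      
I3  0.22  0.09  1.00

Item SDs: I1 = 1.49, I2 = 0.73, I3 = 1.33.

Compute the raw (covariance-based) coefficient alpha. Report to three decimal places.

Σσ²ᵢ = 1.49² + 0.73² + 1.33² = 4.5219
Covariances σ_ij = r_ij · s_i · s_j:
  σ(I1,I2) = 0.05 × 1.49 × 0.73 = 0.0544
  σ(I1,I3) = 0.22 × 1.49 × 1.33 = 0.4360
  σ(I2,I3) = 0.09 × 0.73 × 1.33 = 0.0874
σ²_T = Σσ²ᵢ + 2·Σσ_ij = 4.5219 + 2 × 0.5778 = 5.6775
α = (3/2)·(1 − 4.5219/5.6775) = 0.305

coefficient alpha = 0.305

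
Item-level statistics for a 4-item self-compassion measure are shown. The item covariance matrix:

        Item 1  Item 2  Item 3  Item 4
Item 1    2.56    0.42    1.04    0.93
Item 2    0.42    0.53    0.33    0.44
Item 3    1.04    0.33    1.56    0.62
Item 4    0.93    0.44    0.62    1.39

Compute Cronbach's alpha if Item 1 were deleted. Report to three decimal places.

Remaining items: Item 2, Item 3, Item 4 (k = 3).
Σσᵢ² = 0.53 + 1.56 + 1.39 = 3.48
σ²_T = 3.48 + 2 × 1.39 = 6.26
α (item deleted) = (3/2)·(1 − 3.48/6.26) = 0.666

α = 0.666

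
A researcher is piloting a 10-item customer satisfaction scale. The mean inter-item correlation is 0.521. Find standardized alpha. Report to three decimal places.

standardized alpha = 0.916

Standardized α = k·r̄ / (1 + (k−1)·r̄) = 10 × 0.521 / (1 + 9 × 0.521)
  = 5.2100 / 5.6890 = 0.916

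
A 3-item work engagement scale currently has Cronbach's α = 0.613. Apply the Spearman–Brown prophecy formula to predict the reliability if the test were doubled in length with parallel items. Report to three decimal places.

Length factor m = 2
α' = m·α / (1 + (m−1)·α)
   = 2 × 0.613 / (1 + (2 − 1) × 0.613)
   = 1.2260 / 1.6130 = 0.760

predicted reliability = 0.760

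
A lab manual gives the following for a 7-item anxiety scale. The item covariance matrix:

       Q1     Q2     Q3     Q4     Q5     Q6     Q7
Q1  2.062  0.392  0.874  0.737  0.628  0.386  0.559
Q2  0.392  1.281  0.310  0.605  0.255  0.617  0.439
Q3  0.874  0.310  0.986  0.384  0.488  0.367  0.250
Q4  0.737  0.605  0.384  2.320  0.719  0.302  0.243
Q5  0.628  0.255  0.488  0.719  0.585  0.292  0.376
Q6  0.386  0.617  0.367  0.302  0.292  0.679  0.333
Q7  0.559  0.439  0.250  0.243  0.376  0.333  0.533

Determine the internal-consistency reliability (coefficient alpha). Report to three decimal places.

ΣVar(i) = 2.062 + 1.281 + 0.986 + 2.320 + 0.585 + 0.679 + 0.533 = 8.446
Σ_{i<j} σ_ij = 9.556
total variance = 8.446 + 2 × 9.556 = 27.558
α = (k/(k−1))·(1 − ΣVar(i)/total variance) = (7/6)·(1 − 8.446/27.558) = 0.809

α = 0.809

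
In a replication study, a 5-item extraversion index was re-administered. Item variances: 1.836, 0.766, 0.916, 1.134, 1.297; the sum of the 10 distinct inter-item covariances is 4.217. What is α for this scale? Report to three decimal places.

α = 0.733

Σσ²ᵢ = 1.836 + 0.766 + 0.916 + 1.134 + 1.297 = 5.949
Sum of distinct covariances = 4.217
Var(T) = Σσ²ᵢ + 2·Σcov = 5.949 + 2 × 4.217 = 14.383
α = (5/4)·(1 − 5.949/14.383) = 0.733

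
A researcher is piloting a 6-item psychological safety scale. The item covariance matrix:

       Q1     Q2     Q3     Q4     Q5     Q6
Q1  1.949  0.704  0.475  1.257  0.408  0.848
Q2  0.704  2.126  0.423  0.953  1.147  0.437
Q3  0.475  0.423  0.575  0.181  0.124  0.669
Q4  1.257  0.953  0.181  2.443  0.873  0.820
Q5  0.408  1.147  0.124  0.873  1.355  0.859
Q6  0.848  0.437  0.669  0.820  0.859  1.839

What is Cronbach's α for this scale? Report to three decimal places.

Cronbach's α = 0.797

ΣVar(i) = 1.949 + 2.126 + 0.575 + 2.443 + 1.355 + 1.839 = 10.287
Σ_{i<j} σ_ij = 10.178
σ²_T = 10.287 + 2 × 10.178 = 30.643
α = (k/(k−1))·(1 − ΣVar(i)/σ²_T) = (6/5)·(1 − 10.287/30.643) = 0.797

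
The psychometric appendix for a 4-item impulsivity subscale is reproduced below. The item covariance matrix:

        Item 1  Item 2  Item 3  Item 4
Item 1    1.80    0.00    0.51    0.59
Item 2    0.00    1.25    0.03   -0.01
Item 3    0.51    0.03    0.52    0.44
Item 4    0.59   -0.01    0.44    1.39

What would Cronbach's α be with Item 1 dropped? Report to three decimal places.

α = 0.338

Remaining items: Item 2, Item 3, Item 4 (k = 3).
sum of item variances = 1.25 + 0.52 + 1.39 = 3.16
σ²_total = 3.16 + 2 × 0.46 = 4.08
α (item deleted) = (3/2)·(1 − 3.16/4.08) = 0.338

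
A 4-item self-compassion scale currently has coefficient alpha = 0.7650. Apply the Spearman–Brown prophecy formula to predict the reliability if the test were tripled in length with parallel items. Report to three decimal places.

predicted reliability = 0.907

Length factor m = 3
α' = m·α / (1 + (m−1)·α)
   = 3 × 0.7650 / (1 + (3 − 1) × 0.7650)
   = 2.2950 / 2.5300 = 0.907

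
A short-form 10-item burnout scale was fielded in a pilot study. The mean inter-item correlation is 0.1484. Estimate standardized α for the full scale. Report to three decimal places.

α = 0.635

Standardized α = k·r̄ / (1 + (k−1)·r̄) = 10 × 0.1484 / (1 + 9 × 0.1484)
  = 1.4840 / 2.3356 = 0.635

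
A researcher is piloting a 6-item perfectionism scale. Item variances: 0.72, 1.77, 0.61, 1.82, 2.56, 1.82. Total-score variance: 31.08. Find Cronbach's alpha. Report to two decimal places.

ΣVar(i) = 0.72 + 1.77 + 0.61 + 1.82 + 2.56 + 1.82 = 9.30
α = (k/(k−1))·(1 − ΣVar(i)/total variance) = (6/5)·(1 − 9.30/31.08) = 0.84

Cronbach's alpha = 0.84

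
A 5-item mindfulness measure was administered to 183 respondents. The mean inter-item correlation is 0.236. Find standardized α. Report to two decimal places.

Standardized α = k·r̄ / (1 + (k−1)·r̄) = 5 × 0.236 / (1 + 4 × 0.236)
  = 1.1800 / 1.9440 = 0.61

α = 0.61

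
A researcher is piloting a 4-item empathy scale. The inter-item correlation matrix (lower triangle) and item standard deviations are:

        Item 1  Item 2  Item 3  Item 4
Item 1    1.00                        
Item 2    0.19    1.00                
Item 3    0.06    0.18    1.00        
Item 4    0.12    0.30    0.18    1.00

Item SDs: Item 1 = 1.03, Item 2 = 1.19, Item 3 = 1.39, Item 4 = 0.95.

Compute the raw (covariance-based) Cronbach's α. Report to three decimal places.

Σσ²ᵢ = 1.03² + 1.19² + 1.39² + 0.95² = 5.3116
Covariances σ_ij = r_ij · s_i · s_j:
  σ(Item 1,Item 2) = 0.19 × 1.03 × 1.19 = 0.2329
  σ(Item 1,Item 3) = 0.06 × 1.03 × 1.39 = 0.0859
  σ(Item 1,Item 4) = 0.12 × 1.03 × 0.95 = 0.1174
  σ(Item 2,Item 3) = 0.18 × 1.19 × 1.39 = 0.2977
  σ(Item 2,Item 4) = 0.30 × 1.19 × 0.95 = 0.3391
  σ(Item 3,Item 4) = 0.18 × 1.39 × 0.95 = 0.2377
σ²_T = Σσ²ᵢ + 2·Σσ_ij = 5.3116 + 2 × 1.3107 = 7.9330
α = (4/3)·(1 − 5.3116/7.9330) = 0.441

α = 0.441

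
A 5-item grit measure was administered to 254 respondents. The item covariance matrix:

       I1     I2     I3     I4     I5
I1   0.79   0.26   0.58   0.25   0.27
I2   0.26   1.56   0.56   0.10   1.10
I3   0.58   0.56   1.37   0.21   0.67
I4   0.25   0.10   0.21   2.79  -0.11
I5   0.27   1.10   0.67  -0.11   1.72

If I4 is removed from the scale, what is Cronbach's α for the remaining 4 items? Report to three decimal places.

Cronbach's α = 0.745

Remaining items: I1, I2, I3, I5 (k = 4).
sum of item variances = 0.79 + 1.56 + 1.37 + 1.72 = 5.44
σ²_total = 5.44 + 2 × 3.44 = 12.32
α (item deleted) = (4/3)·(1 − 5.44/12.32) = 0.745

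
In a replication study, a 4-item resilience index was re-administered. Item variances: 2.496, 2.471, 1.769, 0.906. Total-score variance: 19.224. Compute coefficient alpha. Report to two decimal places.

ΣVar(i) = 2.496 + 2.471 + 1.769 + 0.906 = 7.642
α = (k/(k−1))·(1 − ΣVar(i)/Var(T)) = (4/3)·(1 − 7.642/19.224) = 0.80

α = 0.80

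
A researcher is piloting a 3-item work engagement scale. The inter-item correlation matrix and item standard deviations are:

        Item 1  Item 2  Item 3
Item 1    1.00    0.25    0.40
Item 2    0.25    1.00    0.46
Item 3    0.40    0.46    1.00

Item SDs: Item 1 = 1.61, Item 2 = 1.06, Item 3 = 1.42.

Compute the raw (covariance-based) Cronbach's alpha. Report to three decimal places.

α = 0.623

Σσ²ᵢ = 1.61² + 1.06² + 1.42² = 5.7321
Covariances σ_ij = r_ij · s_i · s_j:
  σ(Item 1,Item 2) = 0.25 × 1.61 × 1.06 = 0.4267
  σ(Item 1,Item 3) = 0.40 × 1.61 × 1.42 = 0.9145
  σ(Item 2,Item 3) = 0.46 × 1.06 × 1.42 = 0.6924
σ²_T = Σσ²ᵢ + 2·Σσ_ij = 5.7321 + 2 × 2.0336 = 9.7993
α = (3/2)·(1 − 5.7321/9.7993) = 0.623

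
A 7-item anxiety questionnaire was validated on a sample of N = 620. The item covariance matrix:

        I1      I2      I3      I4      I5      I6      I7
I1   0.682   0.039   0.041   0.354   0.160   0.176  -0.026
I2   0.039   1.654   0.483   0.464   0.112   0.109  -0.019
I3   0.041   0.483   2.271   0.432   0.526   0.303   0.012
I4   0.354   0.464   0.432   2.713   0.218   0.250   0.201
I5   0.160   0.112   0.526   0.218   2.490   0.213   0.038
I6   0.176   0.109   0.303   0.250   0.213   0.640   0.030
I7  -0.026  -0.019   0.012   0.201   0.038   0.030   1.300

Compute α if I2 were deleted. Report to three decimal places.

Remaining items: I1, I3, I4, I5, I6, I7 (k = 6).
Σσ²ᵢ = 0.682 + 2.271 + 2.713 + 2.490 + 0.640 + 1.300 = 10.096
σ²_total = 10.096 + 2 × 2.928 = 15.952
α (item deleted) = (6/5)·(1 − 10.096/15.952) = 0.441

α = 0.441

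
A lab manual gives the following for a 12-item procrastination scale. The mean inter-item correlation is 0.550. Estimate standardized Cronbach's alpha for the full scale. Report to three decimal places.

Standardized α = k·r̄ / (1 + (k−1)·r̄) = 12 × 0.550 / (1 + 11 × 0.550)
  = 6.6000 / 7.0500 = 0.936

α = 0.936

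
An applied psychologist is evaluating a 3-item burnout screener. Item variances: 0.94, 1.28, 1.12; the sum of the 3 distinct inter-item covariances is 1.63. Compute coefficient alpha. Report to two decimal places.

Σσᵢ² = 0.94 + 1.28 + 1.12 = 3.34
Sum of distinct covariances = 1.63
σ²_total = Σσᵢ² + 2·Σcov = 3.34 + 2 × 1.63 = 6.60
α = (3/2)·(1 − 3.34/6.60) = 0.74

coefficient alpha = 0.74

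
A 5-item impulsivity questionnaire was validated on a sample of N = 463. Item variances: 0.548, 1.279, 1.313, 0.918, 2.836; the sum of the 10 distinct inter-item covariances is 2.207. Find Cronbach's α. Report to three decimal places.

ΣVar(i) = 0.548 + 1.279 + 1.313 + 0.918 + 2.836 = 6.894
Sum of distinct covariances = 2.207
σ²_T = ΣVar(i) + 2·Σcov = 6.894 + 2 × 2.207 = 11.308
α = (5/4)·(1 − 6.894/11.308) = 0.488

α = 0.488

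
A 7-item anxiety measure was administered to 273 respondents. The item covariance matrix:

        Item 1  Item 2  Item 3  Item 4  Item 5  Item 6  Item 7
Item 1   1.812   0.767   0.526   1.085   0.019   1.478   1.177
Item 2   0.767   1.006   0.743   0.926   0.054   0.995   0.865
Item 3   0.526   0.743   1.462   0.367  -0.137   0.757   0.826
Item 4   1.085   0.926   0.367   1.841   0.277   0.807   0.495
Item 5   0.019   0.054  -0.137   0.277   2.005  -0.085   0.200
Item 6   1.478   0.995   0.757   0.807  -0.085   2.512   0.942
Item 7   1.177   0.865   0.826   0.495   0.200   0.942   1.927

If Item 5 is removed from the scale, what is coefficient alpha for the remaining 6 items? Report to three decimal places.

Remaining items: Item 1, Item 2, Item 3, Item 4, Item 6, Item 7 (k = 6).
ΣVar(i) = 1.812 + 1.006 + 1.462 + 1.841 + 2.512 + 1.927 = 10.560
σ²_total = 10.560 + 2 × 12.756 = 36.072
α (item deleted) = (6/5)·(1 − 10.560/36.072) = 0.849

α = 0.849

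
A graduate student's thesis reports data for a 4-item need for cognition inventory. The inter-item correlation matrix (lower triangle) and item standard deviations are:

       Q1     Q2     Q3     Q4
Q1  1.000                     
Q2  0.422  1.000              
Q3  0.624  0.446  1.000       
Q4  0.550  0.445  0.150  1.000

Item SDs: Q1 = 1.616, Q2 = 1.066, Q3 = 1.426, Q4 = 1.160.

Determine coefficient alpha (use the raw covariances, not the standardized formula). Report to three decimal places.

α = 0.756

Σσ²ᵢ = 1.616² + 1.066² + 1.426² + 1.160² = 7.1269
Covariances σ_ij = r_ij · s_i · s_j:
  σ(Q1,Q2) = 0.422 × 1.616 × 1.066 = 0.7270
  σ(Q1,Q3) = 0.624 × 1.616 × 1.426 = 1.4380
  σ(Q1,Q4) = 0.550 × 1.616 × 1.160 = 1.0310
  σ(Q2,Q3) = 0.446 × 1.066 × 1.426 = 0.6780
  σ(Q2,Q4) = 0.445 × 1.066 × 1.160 = 0.5503
  σ(Q3,Q4) = 0.150 × 1.426 × 1.160 = 0.2481
σ²_T = Σσ²ᵢ + 2·Σσ_ij = 7.1269 + 2 × 4.6724 = 16.4717
α = (4/3)·(1 − 7.1269/16.4717) = 0.756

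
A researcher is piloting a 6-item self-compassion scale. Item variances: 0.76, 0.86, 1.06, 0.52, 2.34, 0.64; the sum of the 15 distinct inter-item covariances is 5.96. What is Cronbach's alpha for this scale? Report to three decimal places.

Σσᵢ² = 0.76 + 0.86 + 1.06 + 0.52 + 2.34 + 0.64 = 6.18
Sum of distinct covariances = 5.96
total variance = Σσᵢ² + 2·Σcov = 6.18 + 2 × 5.96 = 18.10
α = (6/5)·(1 − 6.18/18.10) = 0.790

Cronbach's alpha = 0.790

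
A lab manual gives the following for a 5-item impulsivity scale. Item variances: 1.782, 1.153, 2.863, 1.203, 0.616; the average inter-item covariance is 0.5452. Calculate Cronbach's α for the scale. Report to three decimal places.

α = 0.736

Σσᵢ² = 1.782 + 1.153 + 2.863 + 1.203 + 0.616 = 7.617
Sum of the 10 distinct covariances = 10 × 0.5452 = 5.4520
σ²_total = Σσᵢ² + 2·Σcov = 7.617 + 2 × 5.4520 = 18.5210
α = (5/4)·(1 − 7.617/18.5210) = 0.736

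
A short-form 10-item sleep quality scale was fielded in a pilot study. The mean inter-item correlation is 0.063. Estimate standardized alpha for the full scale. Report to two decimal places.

Standardized α = k·r̄ / (1 + (k−1)·r̄) = 10 × 0.063 / (1 + 9 × 0.063)
  = 0.6300 / 1.5670 = 0.40

α = 0.40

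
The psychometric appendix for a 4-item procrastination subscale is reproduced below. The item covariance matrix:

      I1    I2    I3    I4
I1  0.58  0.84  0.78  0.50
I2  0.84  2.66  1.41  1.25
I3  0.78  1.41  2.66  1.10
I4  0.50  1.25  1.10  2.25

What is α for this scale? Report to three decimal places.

α = 0.788

ΣVar(i) = 0.58 + 2.66 + 2.66 + 2.25 = 8.15
Sum of the distinct covariances = 5.88
σ²_T = 8.15 + 2 × 5.88 = 19.91
α = (k/(k−1))·(1 − ΣVar(i)/σ²_T) = (4/3)·(1 − 8.15/19.91) = 0.788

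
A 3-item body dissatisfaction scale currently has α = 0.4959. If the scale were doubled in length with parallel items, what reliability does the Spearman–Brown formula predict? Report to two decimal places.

predicted reliability = 0.66

Length factor m = 2
α' = m·α / (1 + (m−1)·α)
   = 2 × 0.4959 / (1 + (2 − 1) × 0.4959)
   = 0.9918 / 1.4959 = 0.66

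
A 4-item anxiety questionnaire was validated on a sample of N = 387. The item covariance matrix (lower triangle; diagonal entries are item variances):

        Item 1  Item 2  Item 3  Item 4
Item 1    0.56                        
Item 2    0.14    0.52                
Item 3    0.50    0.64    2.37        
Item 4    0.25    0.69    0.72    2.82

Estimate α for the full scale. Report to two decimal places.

α = 0.65

Σσ²ᵢ = 0.56 + 0.52 + 2.37 + 2.82 = 6.27
Σ_{i<j} σ_ij = 2.94
σ²_total = 6.27 + 2 × 2.94 = 12.15
α = (k/(k−1))·(1 − Σσ²ᵢ/σ²_total) = (4/3)·(1 − 6.27/12.15) = 0.65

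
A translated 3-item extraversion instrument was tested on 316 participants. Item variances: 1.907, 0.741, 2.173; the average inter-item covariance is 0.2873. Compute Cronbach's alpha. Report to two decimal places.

Cronbach's alpha = 0.40

ΣVar(i) = 1.907 + 0.741 + 2.173 = 4.821
Sum of the 3 distinct covariances = 3 × 0.2873 = 0.8619
σ²_T = ΣVar(i) + 2·Σcov = 4.821 + 2 × 0.8619 = 6.5448
α = (3/2)·(1 − 4.821/6.5448) = 0.40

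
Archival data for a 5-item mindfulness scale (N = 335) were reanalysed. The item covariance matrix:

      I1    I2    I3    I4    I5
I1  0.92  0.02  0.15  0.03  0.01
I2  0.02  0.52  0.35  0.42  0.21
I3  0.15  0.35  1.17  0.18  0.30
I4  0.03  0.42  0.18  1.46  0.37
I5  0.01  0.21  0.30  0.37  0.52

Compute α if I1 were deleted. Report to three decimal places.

α = 0.666

Remaining items: I2, I3, I4, I5 (k = 4).
sum of item variances = 0.52 + 1.17 + 1.46 + 0.52 = 3.67
σ²_total = 3.67 + 2 × 1.83 = 7.33
α (item deleted) = (4/3)·(1 − 3.67/7.33) = 0.666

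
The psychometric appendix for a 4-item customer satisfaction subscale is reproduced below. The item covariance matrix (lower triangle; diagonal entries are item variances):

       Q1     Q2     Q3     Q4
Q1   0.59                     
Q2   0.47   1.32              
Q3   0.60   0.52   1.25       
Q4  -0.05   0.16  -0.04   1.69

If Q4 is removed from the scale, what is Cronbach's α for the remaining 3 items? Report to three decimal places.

α = 0.752

Remaining items: Q1, Q2, Q3 (k = 3).
ΣVar(i) = 0.59 + 1.32 + 1.25 = 3.16
Var(T) = 3.16 + 2 × 1.59 = 6.34
α (item deleted) = (3/2)·(1 − 3.16/6.34) = 0.752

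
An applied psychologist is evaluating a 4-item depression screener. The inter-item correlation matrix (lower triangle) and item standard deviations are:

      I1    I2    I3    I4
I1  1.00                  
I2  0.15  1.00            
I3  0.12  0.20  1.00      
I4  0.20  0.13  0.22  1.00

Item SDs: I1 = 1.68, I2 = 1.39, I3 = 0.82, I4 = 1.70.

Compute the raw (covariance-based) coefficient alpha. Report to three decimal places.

Σσ²ᵢ = 1.68² + 1.39² + 0.82² + 1.70² = 8.3169
Covariances σ_ij = r_ij · s_i · s_j:
  σ(I1,I2) = 0.15 × 1.68 × 1.39 = 0.3503
  σ(I1,I3) = 0.12 × 1.68 × 0.82 = 0.1653
  σ(I1,I4) = 0.20 × 1.68 × 1.70 = 0.5712
  σ(I2,I3) = 0.20 × 1.39 × 0.82 = 0.2280
  σ(I2,I4) = 0.13 × 1.39 × 1.70 = 0.3072
  σ(I3,I4) = 0.22 × 0.82 × 1.70 = 0.3067
σ²_T = Σσ²ᵢ + 2·Σσ_ij = 8.3169 + 2 × 1.9287 = 12.1743
α = (4/3)·(1 − 8.3169/12.1743) = 0.422

α = 0.422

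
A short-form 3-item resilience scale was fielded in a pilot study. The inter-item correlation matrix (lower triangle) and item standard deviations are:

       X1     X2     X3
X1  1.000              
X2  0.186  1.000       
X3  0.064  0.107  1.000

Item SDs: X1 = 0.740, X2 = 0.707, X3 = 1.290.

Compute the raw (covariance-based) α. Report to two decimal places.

Σσ²ᵢ = 0.740² + 0.707² + 1.290² = 2.7115
Covariances σ_ij = r_ij · s_i · s_j:
  σ(X1,X2) = 0.186 × 0.740 × 0.707 = 0.0973
  σ(X1,X3) = 0.064 × 0.740 × 1.290 = 0.0611
  σ(X2,X3) = 0.107 × 0.707 × 1.290 = 0.0976
σ²_T = Σσ²ᵢ + 2·Σσ_ij = 2.7115 + 2 × 0.2560 = 3.2235
α = (3/2)·(1 − 2.7115/3.2235) = 0.24

α = 0.24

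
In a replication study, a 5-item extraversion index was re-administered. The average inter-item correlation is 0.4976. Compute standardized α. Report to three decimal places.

α = 0.832

Standardized α = k·r̄ / (1 + (k−1)·r̄) = 5 × 0.4976 / (1 + 4 × 0.4976)
  = 2.4880 / 2.9904 = 0.832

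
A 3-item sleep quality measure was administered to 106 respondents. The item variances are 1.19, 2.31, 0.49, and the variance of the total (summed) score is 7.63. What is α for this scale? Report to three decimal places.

ΣVar(i) = 1.19 + 2.31 + 0.49 = 3.99
α = (k/(k−1))·(1 − ΣVar(i)/Var(T)) = (3/2)·(1 − 3.99/7.63) = 0.716

α = 0.716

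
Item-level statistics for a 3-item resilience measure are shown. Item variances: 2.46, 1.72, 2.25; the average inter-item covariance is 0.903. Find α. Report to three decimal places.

α = 0.686

ΣVar(i) = 2.46 + 1.72 + 2.25 = 6.43
Sum of the 3 distinct covariances = 3 × 0.903 = 2.709
total variance = ΣVar(i) + 2·Σcov = 6.43 + 2 × 2.709 = 11.848
α = (3/2)·(1 − 6.43/11.848) = 0.686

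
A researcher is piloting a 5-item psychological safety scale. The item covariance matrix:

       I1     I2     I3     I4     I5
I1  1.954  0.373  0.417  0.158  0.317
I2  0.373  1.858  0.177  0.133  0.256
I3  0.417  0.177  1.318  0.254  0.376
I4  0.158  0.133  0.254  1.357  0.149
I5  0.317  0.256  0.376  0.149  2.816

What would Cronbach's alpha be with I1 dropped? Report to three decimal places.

α = 0.357

Remaining items: I2, I3, I4, I5 (k = 4).
Σσ²ᵢ = 1.858 + 1.318 + 1.357 + 2.816 = 7.349
σ²_total = 7.349 + 2 × 1.345 = 10.039
α (item deleted) = (4/3)·(1 − 7.349/10.039) = 0.357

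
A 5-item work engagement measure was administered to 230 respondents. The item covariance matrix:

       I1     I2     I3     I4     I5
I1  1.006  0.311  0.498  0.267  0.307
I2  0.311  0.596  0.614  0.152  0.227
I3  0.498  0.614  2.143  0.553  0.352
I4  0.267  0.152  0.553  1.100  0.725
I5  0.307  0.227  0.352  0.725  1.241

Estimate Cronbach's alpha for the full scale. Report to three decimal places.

Σσᵢ² = 1.006 + 0.596 + 2.143 + 1.100 + 1.241 = 6.086
Sum of off-diagonal covariances = 4.006
Var(T) = 6.086 + 2 × 4.006 = 14.098
α = (k/(k−1))·(1 − Σσᵢ²/Var(T)) = (5/4)·(1 − 6.086/14.098) = 0.710

α = 0.710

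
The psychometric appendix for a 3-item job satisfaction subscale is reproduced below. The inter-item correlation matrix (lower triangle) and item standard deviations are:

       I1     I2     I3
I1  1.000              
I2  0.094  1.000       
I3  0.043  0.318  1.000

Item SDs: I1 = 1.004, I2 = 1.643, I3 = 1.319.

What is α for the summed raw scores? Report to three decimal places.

Σσ²ᵢ = 1.004² + 1.643² + 1.319² = 5.4472
Covariances σ_ij = r_ij · s_i · s_j:
  σ(I1,I2) = 0.094 × 1.004 × 1.643 = 0.1551
  σ(I1,I3) = 0.043 × 1.004 × 1.319 = 0.0569
  σ(I2,I3) = 0.318 × 1.643 × 1.319 = 0.6891
σ²_T = Σσ²ᵢ + 2·Σσ_ij = 5.4472 + 2 × 0.9011 = 7.2494
α = (3/2)·(1 − 5.4472/7.2494) = 0.373

α = 0.373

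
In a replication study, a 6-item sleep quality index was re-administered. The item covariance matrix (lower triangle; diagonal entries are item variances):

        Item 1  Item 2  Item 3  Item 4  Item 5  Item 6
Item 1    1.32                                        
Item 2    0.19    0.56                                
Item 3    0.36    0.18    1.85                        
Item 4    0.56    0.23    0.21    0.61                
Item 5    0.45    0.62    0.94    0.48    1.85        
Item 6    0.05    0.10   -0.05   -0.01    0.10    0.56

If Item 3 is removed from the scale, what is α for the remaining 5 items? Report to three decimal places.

Remaining items: Item 1, Item 2, Item 4, Item 5, Item 6 (k = 5).
ΣVar(i) = 1.32 + 0.56 + 0.61 + 1.85 + 0.56 = 4.90
total variance = 4.90 + 2 × 2.77 = 10.44
α (item deleted) = (5/4)·(1 − 4.90/10.44) = 0.663

α = 0.663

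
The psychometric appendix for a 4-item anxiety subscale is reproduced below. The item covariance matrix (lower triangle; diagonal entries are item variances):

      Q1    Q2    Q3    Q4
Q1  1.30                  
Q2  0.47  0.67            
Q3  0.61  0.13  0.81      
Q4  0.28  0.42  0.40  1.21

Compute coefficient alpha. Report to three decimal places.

ΣVar(i) = 1.30 + 0.67 + 0.81 + 1.21 = 3.99
Sum of off-diagonal covariances = 2.31
σ²_T = 3.99 + 2 × 2.31 = 8.61
α = (k/(k−1))·(1 − ΣVar(i)/σ²_T) = (4/3)·(1 − 3.99/8.61) = 0.715

α = 0.715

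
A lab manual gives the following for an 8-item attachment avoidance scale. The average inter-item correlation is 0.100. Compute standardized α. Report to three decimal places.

α = 0.471

Standardized α = k·r̄ / (1 + (k−1)·r̄) = 8 × 0.100 / (1 + 7 × 0.100)
  = 0.8000 / 1.7000 = 0.471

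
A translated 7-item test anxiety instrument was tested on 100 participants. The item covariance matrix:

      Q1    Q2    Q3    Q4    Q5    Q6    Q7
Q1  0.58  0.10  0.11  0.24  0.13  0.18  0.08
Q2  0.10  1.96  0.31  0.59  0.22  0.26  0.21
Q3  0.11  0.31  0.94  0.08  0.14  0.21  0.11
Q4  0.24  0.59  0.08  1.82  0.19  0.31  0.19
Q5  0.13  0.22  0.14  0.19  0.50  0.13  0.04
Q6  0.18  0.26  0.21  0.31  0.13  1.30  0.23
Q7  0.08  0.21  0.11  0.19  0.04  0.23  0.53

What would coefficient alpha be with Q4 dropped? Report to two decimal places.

α = 0.55

Remaining items: Q1, Q2, Q3, Q5, Q6, Q7 (k = 6).
Σσ²ᵢ = 0.58 + 1.96 + 0.94 + 0.50 + 1.30 + 0.53 = 5.81
σ²_T = 5.81 + 2 × 2.46 = 10.73
α (item deleted) = (6/5)·(1 − 5.81/10.73) = 0.55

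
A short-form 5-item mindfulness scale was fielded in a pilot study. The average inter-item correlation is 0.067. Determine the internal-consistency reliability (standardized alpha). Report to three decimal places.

α = 0.264

Standardized α = k·r̄ / (1 + (k−1)·r̄) = 5 × 0.067 / (1 + 4 × 0.067)
  = 0.3350 / 1.2680 = 0.264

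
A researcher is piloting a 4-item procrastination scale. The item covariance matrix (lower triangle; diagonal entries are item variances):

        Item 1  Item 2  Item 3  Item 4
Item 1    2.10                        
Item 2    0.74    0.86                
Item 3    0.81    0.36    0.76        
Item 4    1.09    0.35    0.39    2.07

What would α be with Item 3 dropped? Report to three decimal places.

Remaining items: Item 1, Item 2, Item 4 (k = 3).
ΣVar(i) = 2.10 + 0.86 + 2.07 = 5.03
σ²_total = 5.03 + 2 × 2.18 = 9.39
α (item deleted) = (3/2)·(1 − 5.03/9.39) = 0.696

α = 0.696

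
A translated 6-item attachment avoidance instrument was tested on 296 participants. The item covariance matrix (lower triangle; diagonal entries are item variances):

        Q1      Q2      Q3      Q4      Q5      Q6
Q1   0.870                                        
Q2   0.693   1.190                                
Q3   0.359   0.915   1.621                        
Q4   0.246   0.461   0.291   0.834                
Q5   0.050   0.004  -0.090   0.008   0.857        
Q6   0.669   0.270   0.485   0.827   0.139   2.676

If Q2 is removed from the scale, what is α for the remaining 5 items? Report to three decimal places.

α = 0.582

Remaining items: Q1, Q3, Q4, Q5, Q6 (k = 5).
Σσᵢ² = 0.870 + 1.621 + 0.834 + 0.857 + 2.676 = 6.858
σ²_total = 6.858 + 2 × 2.984 = 12.826
α (item deleted) = (5/4)·(1 − 6.858/12.826) = 0.582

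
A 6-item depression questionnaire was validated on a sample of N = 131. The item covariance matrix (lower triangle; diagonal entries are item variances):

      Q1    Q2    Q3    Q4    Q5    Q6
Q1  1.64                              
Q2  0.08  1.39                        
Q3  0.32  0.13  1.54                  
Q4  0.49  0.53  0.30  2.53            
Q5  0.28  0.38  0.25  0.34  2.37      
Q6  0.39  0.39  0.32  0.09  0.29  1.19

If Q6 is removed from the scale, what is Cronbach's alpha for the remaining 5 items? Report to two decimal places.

Remaining items: Q1, Q2, Q3, Q4, Q5 (k = 5).
Σσᵢ² = 1.64 + 1.39 + 1.54 + 2.53 + 2.37 = 9.47
σ²_total = 9.47 + 2 × 3.10 = 15.67
α (item deleted) = (5/4)·(1 − 9.47/15.67) = 0.49

α = 0.49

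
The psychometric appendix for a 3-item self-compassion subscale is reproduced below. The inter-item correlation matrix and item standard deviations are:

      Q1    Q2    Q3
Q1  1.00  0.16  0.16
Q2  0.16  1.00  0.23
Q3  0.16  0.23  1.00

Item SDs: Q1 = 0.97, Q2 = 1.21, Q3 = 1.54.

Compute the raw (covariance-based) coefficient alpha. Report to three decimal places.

coefficient alpha = 0.396

Σσ²ᵢ = 0.97² + 1.21² + 1.54² = 4.7766
Covariances σ_ij = r_ij · s_i · s_j:
  σ(Q1,Q2) = 0.16 × 0.97 × 1.21 = 0.1878
  σ(Q1,Q3) = 0.16 × 0.97 × 1.54 = 0.2390
  σ(Q2,Q3) = 0.23 × 1.21 × 1.54 = 0.4286
σ²_T = Σσ²ᵢ + 2·Σσ_ij = 4.7766 + 2 × 0.8554 = 6.4874
α = (3/2)·(1 − 4.7766/6.4874) = 0.396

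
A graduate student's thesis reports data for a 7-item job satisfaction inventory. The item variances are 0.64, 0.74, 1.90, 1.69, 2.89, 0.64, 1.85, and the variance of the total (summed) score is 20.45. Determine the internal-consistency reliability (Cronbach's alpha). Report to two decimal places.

Σσ²ᵢ = 0.64 + 0.74 + 1.90 + 1.69 + 2.89 + 0.64 + 1.85 = 10.35
α = (k/(k−1))·(1 − Σσ²ᵢ/Var(T)) = (7/6)·(1 − 10.35/20.45) = 0.58

Cronbach's alpha = 0.58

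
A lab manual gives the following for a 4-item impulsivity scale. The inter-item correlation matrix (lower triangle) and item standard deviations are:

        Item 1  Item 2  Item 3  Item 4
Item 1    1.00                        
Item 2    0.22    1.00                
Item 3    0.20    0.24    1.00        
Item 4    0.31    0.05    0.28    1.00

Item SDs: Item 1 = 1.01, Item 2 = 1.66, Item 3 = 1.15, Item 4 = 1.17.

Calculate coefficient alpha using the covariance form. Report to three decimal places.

Σσ²ᵢ = 1.01² + 1.66² + 1.15² + 1.17² = 6.4671
Covariances σ_ij = r_ij · s_i · s_j:
  σ(Item 1,Item 2) = 0.22 × 1.01 × 1.66 = 0.3689
  σ(Item 1,Item 3) = 0.20 × 1.01 × 1.15 = 0.2323
  σ(Item 1,Item 4) = 0.31 × 1.01 × 1.17 = 0.3663
  σ(Item 2,Item 3) = 0.24 × 1.66 × 1.15 = 0.4582
  σ(Item 2,Item 4) = 0.05 × 1.66 × 1.17 = 0.0971
  σ(Item 3,Item 4) = 0.28 × 1.15 × 1.17 = 0.3767
σ²_T = Σσ²ᵢ + 2·Σσ_ij = 6.4671 + 2 × 1.8995 = 10.2661
α = (4/3)·(1 − 6.4671/10.2661) = 0.493

coefficient alpha = 0.493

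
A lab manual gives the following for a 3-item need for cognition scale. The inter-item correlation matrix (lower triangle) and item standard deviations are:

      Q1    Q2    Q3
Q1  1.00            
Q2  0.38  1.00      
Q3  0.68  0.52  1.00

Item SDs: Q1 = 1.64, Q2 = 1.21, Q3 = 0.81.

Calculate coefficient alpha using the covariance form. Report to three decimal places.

α = 0.711

Σσ²ᵢ = 1.64² + 1.21² + 0.81² = 4.8098
Covariances σ_ij = r_ij · s_i · s_j:
  σ(Q1,Q2) = 0.38 × 1.64 × 1.21 = 0.7541
  σ(Q1,Q3) = 0.68 × 1.64 × 0.81 = 0.9033
  σ(Q2,Q3) = 0.52 × 1.21 × 0.81 = 0.5097
σ²_T = Σσ²ᵢ + 2·Σσ_ij = 4.8098 + 2 × 2.1671 = 9.1440
α = (3/2)·(1 − 4.8098/9.1440) = 0.711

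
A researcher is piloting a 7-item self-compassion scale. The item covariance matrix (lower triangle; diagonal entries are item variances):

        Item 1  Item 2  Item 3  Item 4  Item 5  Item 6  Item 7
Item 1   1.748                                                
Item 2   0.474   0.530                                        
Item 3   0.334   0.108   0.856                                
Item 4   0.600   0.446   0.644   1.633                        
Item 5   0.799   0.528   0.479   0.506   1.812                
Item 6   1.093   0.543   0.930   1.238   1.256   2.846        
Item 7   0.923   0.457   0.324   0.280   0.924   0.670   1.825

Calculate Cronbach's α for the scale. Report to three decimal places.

ΣVar(i) = 1.748 + 0.530 + 0.856 + 1.633 + 1.812 + 2.846 + 1.825 = 11.250
Σ_{i<j} σ_ij = 13.556
Var(T) = 11.250 + 2 × 13.556 = 38.362
α = (k/(k−1))·(1 − ΣVar(i)/Var(T)) = (7/6)·(1 − 11.250/38.362) = 0.825

Cronbach's α = 0.825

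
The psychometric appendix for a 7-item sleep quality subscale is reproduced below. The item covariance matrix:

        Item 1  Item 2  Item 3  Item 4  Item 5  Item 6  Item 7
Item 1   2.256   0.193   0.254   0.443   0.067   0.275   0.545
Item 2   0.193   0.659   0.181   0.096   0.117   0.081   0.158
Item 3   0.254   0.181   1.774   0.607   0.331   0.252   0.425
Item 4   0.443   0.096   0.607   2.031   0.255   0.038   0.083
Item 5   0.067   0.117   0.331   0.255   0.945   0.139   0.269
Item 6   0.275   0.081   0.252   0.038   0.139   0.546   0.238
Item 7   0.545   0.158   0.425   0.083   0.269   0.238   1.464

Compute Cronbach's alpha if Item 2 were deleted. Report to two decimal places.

Cronbach's alpha = 0.58

Remaining items: Item 1, Item 3, Item 4, Item 5, Item 6, Item 7 (k = 6).
Σσ²ᵢ = 2.256 + 1.774 + 2.031 + 0.945 + 0.546 + 1.464 = 9.016
Var(T) = 9.016 + 2 × 4.221 = 17.458
α (item deleted) = (6/5)·(1 − 9.016/17.458) = 0.58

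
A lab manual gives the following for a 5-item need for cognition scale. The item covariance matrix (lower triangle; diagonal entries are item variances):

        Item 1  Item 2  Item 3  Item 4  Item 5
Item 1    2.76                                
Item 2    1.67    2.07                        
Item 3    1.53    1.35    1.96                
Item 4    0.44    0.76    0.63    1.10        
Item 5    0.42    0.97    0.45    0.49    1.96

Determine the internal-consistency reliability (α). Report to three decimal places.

α = 0.798

sum of item variances = 2.76 + 2.07 + 1.96 + 1.10 + 1.96 = 9.85
Sum of the distinct covariances = 8.71
total variance = 9.85 + 2 × 8.71 = 27.27
α = (k/(k−1))·(1 − sum of item variances/total variance) = (5/4)·(1 − 9.85/27.27) = 0.798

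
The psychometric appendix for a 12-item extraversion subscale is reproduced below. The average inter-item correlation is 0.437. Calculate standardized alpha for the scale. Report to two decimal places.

Standardized α = k·r̄ / (1 + (k−1)·r̄) = 12 × 0.437 / (1 + 11 × 0.437)
  = 5.2440 / 5.8070 = 0.90

standardized alpha = 0.90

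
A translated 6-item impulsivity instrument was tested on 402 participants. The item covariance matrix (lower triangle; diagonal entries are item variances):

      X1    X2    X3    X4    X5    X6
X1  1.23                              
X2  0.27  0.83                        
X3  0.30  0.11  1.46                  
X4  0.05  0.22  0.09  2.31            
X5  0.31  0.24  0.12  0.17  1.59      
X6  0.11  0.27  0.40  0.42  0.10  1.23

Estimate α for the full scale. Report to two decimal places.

Σσᵢ² = 1.23 + 0.83 + 1.46 + 2.31 + 1.59 + 1.23 = 8.65
Sum of off-diagonal covariances = 3.18
σ²_total = 8.65 + 2 × 3.18 = 15.01
α = (k/(k−1))·(1 − Σσᵢ²/σ²_total) = (6/5)·(1 − 8.65/15.01) = 0.51

α = 0.51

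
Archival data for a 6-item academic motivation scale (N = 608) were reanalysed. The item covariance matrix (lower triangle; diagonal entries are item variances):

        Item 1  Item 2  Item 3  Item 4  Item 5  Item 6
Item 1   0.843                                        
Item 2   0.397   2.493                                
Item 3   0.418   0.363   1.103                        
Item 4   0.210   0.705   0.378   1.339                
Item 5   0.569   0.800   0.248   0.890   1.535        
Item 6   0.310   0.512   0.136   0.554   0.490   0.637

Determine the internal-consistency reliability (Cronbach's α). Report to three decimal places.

Σσᵢ² = 0.843 + 2.493 + 1.103 + 1.339 + 1.535 + 0.637 = 7.950
Sum of the distinct covariances = 6.980
σ²_T = 7.950 + 2 × 6.980 = 21.910
α = (k/(k−1))·(1 − Σσᵢ²/σ²_T) = (6/5)·(1 − 7.950/21.910) = 0.765

α = 0.765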